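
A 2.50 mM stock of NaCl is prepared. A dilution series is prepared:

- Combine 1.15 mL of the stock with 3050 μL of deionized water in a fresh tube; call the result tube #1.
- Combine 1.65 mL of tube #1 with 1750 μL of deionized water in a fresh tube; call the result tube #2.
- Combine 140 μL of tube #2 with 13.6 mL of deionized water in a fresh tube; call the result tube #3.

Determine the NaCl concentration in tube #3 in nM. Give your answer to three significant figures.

Step 1: 1.15 mL + 3050 μL = 4.2 mL total → factor 4.2/1.15 = 3.6522
Step 2: 1.65 mL + 1750 μL = 3.4 mL total → factor 3.4/1.65 = 2.0606
Step 3: 140 μL + 13.6 mL = 13740 μL total → factor 13740/140 = 98.143
Overall dilution factor = 3.6522 × 2.0606 × 98.143 = 738.59
Final = 2.50 mM / 738.59 = 0.003385 mM = 3.38 × 10^3 nM

3.38 × 10^3 nM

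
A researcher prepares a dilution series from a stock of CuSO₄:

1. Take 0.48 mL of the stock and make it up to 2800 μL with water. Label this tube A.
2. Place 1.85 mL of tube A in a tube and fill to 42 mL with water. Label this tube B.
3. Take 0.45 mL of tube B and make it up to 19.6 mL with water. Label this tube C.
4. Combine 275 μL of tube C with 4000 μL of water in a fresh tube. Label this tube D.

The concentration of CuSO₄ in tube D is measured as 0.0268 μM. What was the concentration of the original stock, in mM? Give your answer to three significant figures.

Step 1: 0.48 mL brought to 2800 μL → factor 2.8/0.48 = 5.8333
Step 2: 1.85 mL brought to 42 mL → factor 42/1.85 = 22.703
Step 3: 0.45 mL brought to 19.6 mL → factor 19.6/0.45 = 43.556
Step 4: 275 μL + 4000 μL = 4275 μL total → factor 4275/275 = 15.545
Overall dilution factor = 5.8333 × 22.703 × 43.556 × 15.545 = 89669
Stock = 0.0268 μM × 89669 = 2403 μM = 2.40 mM

2.40 mM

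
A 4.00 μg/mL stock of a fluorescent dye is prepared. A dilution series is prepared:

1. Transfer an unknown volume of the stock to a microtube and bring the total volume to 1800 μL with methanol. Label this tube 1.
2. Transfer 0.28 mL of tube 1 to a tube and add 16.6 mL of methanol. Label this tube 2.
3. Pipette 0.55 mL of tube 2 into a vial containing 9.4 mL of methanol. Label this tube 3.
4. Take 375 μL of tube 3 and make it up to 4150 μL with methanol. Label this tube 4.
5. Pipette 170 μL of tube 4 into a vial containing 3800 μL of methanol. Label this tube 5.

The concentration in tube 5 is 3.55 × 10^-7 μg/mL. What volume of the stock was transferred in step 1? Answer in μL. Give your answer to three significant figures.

45.0 μL

Step 1: v brought to 1800 μL → factor = 1800 μL/v
Step 2: 0.28 mL + 16.6 mL = 16.88 mL total → factor 16.88/0.28 = 60.286
Step 3: 0.55 mL + 9.4 mL = 9.95 mL total → factor 9.95/0.55 = 18.091
Step 4: 375 μL brought to 4150 μL → factor 4150/375 = 11.067
Step 5: 170 μL + 3800 μL = 3970 μL total → factor 3970/170 = 23.353
Product of known-step factors = 2.8186 × 10^5
Overall factor = 4.00 μg/mL / (3.55 × 10^-7 μg/mL) = 1.1268 × 10^7
Step-1 factor = 1.1268 × 10^7 / 2.8186 × 10^5 = 39.976
v = 1800 μL / 39.976 = 45.0 μL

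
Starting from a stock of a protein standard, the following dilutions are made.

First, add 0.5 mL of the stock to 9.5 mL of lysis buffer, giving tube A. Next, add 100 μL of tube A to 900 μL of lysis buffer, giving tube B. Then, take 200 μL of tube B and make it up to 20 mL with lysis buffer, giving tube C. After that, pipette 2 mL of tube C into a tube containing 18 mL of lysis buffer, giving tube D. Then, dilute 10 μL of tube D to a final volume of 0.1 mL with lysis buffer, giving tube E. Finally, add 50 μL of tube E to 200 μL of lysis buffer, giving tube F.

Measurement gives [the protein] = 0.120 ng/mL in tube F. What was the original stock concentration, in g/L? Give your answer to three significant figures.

Step 1: 0.5 mL + 9.5 mL = 10 mL total → factor 10/0.5 = 20
Step 2: 100 μL + 900 μL = 1000 μL total → factor 1000/100 = 10
Step 3: 200 μL brought to 20 mL → factor 20000/200 = 100
Step 4: 2 mL + 18 mL = 20 mL total → factor 20/2 = 10
Step 5: 10 μL brought to 0.1 mL → factor 100/10 = 10
Step 6: 50 μL + 200 μL = 250 μL total → factor 250/50 = 5
Overall dilution factor = 20 × 10 × 100 × 10 × 10 × 5 = 1 × 10^7
Stock = 0.120 ng/mL × 1 × 10^7 = 1.200 × 10^6 ng/mL = 1.20 g/L

1.20 g/L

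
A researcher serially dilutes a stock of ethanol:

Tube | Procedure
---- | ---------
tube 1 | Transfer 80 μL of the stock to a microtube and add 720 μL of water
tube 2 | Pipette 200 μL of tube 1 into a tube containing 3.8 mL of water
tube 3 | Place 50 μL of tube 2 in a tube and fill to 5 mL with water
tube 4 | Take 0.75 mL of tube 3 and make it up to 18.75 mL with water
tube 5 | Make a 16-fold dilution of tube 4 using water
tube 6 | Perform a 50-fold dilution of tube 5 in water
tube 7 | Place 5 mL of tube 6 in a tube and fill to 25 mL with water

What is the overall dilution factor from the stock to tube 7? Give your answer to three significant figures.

Step 1: 80 μL + 720 μL = 800 μL total → factor 800/80 = 10
Step 2: 200 μL + 3.8 mL = 4000 μL total → factor 4000/200 = 20
Step 3: 50 μL brought to 5 mL → factor 5000/50 = 100
Step 4: 0.75 mL brought to 18.75 mL → factor 18.75/0.75 = 25
Step 5: 16-fold → factor 16
Step 6: 50-fold → factor 50
Step 7: 5 mL brought to 25 mL → factor 25/5 = 5
Overall dilution factor = 10 × 20 × 100 × 25 × 16 × 50 × 5 = 2 × 10^9

2.00 × 10^9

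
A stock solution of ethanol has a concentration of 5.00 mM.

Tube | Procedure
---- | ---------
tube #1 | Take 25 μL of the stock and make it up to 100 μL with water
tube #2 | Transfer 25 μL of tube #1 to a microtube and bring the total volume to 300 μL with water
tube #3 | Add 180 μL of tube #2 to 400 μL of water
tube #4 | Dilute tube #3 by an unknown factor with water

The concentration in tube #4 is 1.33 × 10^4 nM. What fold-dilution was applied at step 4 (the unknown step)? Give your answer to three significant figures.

Step 1: 25 μL brought to 100 μL → factor 100/25 = 4
Step 2: 25 μL brought to 300 μL → factor 300/25 = 12
Step 3: 180 μL + 400 μL = 580 μL total → factor 580/180 = 3.2222
Step 4: unknown factor x
Product of known-step factors = 154.67
Overall factor = 5.00 mM / (1.33 × 10^4 nM) = 375.94
x = 375.94 / 154.67 = 2.43

2.43-fold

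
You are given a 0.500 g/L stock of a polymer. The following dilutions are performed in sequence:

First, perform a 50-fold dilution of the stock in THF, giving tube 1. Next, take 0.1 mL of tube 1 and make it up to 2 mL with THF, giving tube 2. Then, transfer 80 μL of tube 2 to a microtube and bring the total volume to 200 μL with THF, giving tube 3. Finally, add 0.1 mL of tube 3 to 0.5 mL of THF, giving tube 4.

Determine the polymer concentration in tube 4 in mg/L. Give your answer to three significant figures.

0.0333 mg/L

Step 1: 50-fold → factor 50
Step 2: 0.1 mL brought to 2 mL → factor 2/0.1 = 20
Step 3: 80 μL brought to 200 μL → factor 200/80 = 2.5
Step 4: 0.1 mL + 0.5 mL = 0.6 mL total → factor 0.6/0.1 = 6
Overall dilution factor = 50 × 20 × 2.5 × 6 = 15000
Final = 0.500 g/L / 15000 = 3.333 × 10^-5 g/L = 0.0333 mg/L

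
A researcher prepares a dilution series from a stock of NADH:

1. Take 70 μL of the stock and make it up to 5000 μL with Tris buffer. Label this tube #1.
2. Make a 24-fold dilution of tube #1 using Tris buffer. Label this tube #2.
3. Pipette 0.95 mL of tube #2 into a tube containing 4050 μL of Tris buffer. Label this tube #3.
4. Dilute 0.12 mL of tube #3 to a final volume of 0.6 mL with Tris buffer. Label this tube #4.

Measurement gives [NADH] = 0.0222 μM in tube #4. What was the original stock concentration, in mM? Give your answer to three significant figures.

Step 1: 70 μL brought to 5000 μL → factor 5000/70 = 71.429
Step 2: 24-fold → factor 24
Step 3: 0.95 mL + 4050 μL = 5 mL total → factor 5/0.95 = 5.2632
Step 4: 0.12 mL brought to 0.6 mL → factor 0.6/0.12 = 5
Overall dilution factor = 71.429 × 24 × 5.2632 × 5 = 45113
Stock = 0.0222 μM × 45113 = 1002 μM = 1.00 mM

1.00 mM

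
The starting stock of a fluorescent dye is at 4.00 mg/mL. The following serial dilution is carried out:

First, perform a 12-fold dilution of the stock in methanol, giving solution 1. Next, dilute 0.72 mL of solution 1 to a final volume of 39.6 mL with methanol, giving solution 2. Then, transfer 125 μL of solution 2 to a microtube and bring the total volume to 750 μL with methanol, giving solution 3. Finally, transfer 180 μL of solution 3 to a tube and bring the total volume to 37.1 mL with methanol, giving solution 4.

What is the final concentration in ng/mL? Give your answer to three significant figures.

4.90 ng/mL

Step 1: 12-fold → factor 12
Step 2: 0.72 mL brought to 39.6 mL → factor 39.6/0.72 = 55
Step 3: 125 μL brought to 750 μL → factor 750/125 = 6
Step 4: 180 μL brought to 37.1 mL → factor 37100/180 = 206.11
Overall dilution factor = 12 × 55 × 6 × 206.11 = 8.162 × 10^5
Final = 4.00 mg/mL / 8.162 × 10^5 = 4.901 × 10^-6 mg/mL = 4.90 ng/mL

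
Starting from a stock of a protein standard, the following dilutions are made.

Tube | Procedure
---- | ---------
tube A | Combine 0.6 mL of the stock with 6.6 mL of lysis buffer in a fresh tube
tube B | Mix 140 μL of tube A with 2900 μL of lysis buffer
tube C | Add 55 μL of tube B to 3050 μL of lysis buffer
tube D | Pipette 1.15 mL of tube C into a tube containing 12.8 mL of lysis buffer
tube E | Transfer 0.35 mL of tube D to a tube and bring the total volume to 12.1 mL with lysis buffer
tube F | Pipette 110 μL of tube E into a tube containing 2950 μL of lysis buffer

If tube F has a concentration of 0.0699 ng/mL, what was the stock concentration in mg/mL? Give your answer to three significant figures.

Step 1: 0.6 mL + 6.6 mL = 7.2 mL total → factor 7.2/0.6 = 12
Step 2: 140 μL + 2900 μL = 3040 μL total → factor 3040/140 = 21.714
Step 3: 55 μL + 3050 μL = 3105 μL total → factor 3105/55 = 56.455
Step 4: 1.15 mL + 12.8 mL = 13.95 mL total → factor 13.95/1.15 = 12.13
Step 5: 0.35 mL brought to 12.1 mL → factor 12.1/0.35 = 34.571
Step 6: 110 μL + 2950 μL = 3060 μL total → factor 3060/110 = 27.818
Overall dilution factor = 12 × 21.714 × 56.455 × 12.13 × 34.571 × 27.818 = 1.7161 × 10^8
Stock = 0.0699 ng/mL × 1.7161 × 10^8 = 1.200 × 10^7 ng/mL = 12.0 mg/mL

12.0 mg/mL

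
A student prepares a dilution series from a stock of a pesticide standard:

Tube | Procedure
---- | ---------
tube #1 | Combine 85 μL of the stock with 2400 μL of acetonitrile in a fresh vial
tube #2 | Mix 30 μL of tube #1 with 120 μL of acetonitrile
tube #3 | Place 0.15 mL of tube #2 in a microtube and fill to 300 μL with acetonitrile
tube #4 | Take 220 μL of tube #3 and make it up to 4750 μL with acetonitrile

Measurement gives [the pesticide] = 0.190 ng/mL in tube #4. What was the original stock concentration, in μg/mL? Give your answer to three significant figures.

Step 1: 85 μL + 2400 μL = 2485 μL total → factor 2485/85 = 29.235
Step 2: 30 μL + 120 μL = 150 μL total → factor 150/30 = 5
Step 3: 0.15 mL brought to 300 μL → factor 0.3/0.15 = 2
Step 4: 220 μL brought to 4750 μL → factor 4750/220 = 21.591
Overall dilution factor = 29.235 × 5 × 2 × 21.591 = 6312.2
Stock = 0.190 ng/mL × 6312.2 = 1199 ng/mL = 1.20 μg/mL

1.20 μg/mL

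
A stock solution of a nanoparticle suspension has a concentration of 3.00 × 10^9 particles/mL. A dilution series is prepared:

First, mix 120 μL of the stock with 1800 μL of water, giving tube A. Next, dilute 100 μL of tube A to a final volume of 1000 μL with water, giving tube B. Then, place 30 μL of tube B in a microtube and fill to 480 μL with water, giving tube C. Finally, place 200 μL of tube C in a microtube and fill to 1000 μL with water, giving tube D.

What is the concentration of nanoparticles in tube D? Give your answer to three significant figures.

2.34 × 10^5 particles/mL

Step 1: 120 μL + 1800 μL = 1920 μL total → factor 1920/120 = 16
Step 2: 100 μL brought to 1000 μL → factor 1000/100 = 10
Step 3: 30 μL brought to 480 μL → factor 480/30 = 16
Step 4: 200 μL brought to 1000 μL → factor 1000/200 = 5
Overall dilution factor = 16 × 10 × 16 × 5 = 12800
Final = 3.00 × 10^9 particles/mL / 12800 = 2.34 × 10^5 particles/mL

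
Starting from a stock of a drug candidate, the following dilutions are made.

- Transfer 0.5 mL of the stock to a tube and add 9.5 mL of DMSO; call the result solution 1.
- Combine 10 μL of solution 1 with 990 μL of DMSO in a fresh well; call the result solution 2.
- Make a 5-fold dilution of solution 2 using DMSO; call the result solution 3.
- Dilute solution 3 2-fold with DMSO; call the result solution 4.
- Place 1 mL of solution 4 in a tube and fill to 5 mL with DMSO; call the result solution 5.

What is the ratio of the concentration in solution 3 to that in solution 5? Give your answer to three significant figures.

10.0

Step 1: 0.5 mL + 9.5 mL = 10 mL total → factor 10/0.5 = 20
Step 2: 10 μL + 990 μL = 1000 μL total → factor 1000/10 = 100
Step 3: 5-fold → factor 5
Step 4: 2-fold → factor 2
Step 5: 1 mL brought to 5 mL → factor 5/1 = 5
Dilution factor to solution 3 = 10000; to solution 5 = 1 × 10^5
[solution 3]/[solution 5] = (factor to solution 5)/(factor to solution 3) = 1 × 10^5/10000 = 10.0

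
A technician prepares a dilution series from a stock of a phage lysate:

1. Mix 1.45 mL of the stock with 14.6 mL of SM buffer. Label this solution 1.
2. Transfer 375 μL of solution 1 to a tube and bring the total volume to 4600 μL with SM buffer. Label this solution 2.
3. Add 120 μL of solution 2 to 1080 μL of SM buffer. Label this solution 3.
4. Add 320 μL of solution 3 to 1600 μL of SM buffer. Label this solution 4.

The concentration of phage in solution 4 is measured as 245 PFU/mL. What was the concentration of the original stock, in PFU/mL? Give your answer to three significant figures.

Step 1: 1.45 mL + 14.6 mL = 16.05 mL total → factor 16.05/1.45 = 11.069
Step 2: 375 μL brought to 4600 μL → factor 4600/375 = 12.267
Step 3: 120 μL + 1080 μL = 1200 μL total → factor 1200/120 = 10
Step 4: 320 μL + 1600 μL = 1920 μL total → factor 1920/320 = 6
Overall dilution factor = 11.069 × 12.267 × 10 × 6 = 8146.8
Stock = 245 PFU/mL × 8146.8 = 2.00 × 10^6 PFU/mL

2.00 × 10^6 PFU/mL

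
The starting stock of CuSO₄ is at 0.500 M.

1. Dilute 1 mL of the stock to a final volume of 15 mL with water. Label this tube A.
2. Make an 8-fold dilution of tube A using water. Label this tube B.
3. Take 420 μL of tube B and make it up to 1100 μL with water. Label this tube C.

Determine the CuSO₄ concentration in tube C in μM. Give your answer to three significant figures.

Step 1: 1 mL brought to 15 mL → factor 15/1 = 15
Step 2: 8-fold → factor 8
Step 3: 420 μL brought to 1100 μL → factor 1100/420 = 2.619
Overall dilution factor = 15 × 8 × 2.619 = 314.29
Final = 0.500 M / 314.29 = 0.001591 M = 1.59 × 10^3 μM

1.59 × 10^3 μM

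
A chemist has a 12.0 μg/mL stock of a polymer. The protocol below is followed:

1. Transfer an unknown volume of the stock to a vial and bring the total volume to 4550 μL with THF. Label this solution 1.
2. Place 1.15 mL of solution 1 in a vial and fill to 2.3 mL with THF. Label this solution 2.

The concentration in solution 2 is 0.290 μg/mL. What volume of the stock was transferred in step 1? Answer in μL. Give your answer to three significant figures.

Step 1: v brought to 4550 μL → factor = 4550 μL/v
Step 2: 1.15 mL brought to 2.3 mL → factor 2.3/1.15 = 2
Product of known-step factors = 2
Overall factor = 12.0 μg/mL / (0.290 μg/mL) = 41.379
Step-1 factor = 41.379 / 2 = 20.69
v = 4550 μL / 20.69 = 220 μL

220 μL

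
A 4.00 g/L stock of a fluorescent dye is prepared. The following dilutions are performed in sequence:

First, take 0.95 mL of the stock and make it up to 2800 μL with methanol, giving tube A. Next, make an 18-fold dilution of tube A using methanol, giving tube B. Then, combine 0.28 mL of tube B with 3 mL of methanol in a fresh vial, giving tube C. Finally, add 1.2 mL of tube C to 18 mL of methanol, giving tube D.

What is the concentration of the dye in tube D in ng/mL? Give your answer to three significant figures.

Step 1: 0.95 mL brought to 2800 μL → factor 2.8/0.95 = 2.9474
Step 2: 18-fold → factor 18
Step 3: 0.28 mL + 3 mL = 3.28 mL total → factor 3.28/0.28 = 11.714
Step 4: 1.2 mL + 18 mL = 19.2 mL total → factor 19.2/1.2 = 16
Overall dilution factor = 2.9474 × 18 × 11.714 × 16 = 9943.6
Final = 4.00 g/L / 9943.6 = 0.0004023 g/L = 402 ng/mL

402 ng/mL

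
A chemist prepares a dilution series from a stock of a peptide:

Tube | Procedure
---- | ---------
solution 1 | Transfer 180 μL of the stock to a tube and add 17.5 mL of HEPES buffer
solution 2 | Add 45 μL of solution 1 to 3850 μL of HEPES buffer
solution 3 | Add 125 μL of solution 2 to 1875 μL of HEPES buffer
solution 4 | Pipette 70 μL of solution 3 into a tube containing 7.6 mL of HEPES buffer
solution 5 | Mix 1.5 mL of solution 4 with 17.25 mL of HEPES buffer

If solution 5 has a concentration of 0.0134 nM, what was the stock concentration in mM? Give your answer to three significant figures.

2.50 mM

Step 1: 180 μL + 17.5 mL = 17680 μL total → factor 17680/180 = 98.222
Step 2: 45 μL + 3850 μL = 3895 μL total → factor 3895/45 = 86.556
Step 3: 125 μL + 1875 μL = 2000 μL total → factor 2000/125 = 16
Step 4: 70 μL + 7.6 mL = 7670 μL total → factor 7670/70 = 109.57
Step 5: 1.5 mL + 17.25 mL = 18.75 mL total → factor 18.75/1.5 = 12.5
Overall dilution factor = 98.222 × 86.556 × 16 × 109.57 × 12.5 = 1.8631 × 10^8
Stock = 0.0134 nM × 1.8631 × 10^8 = 2.497 × 10^6 nM = 2.50 mM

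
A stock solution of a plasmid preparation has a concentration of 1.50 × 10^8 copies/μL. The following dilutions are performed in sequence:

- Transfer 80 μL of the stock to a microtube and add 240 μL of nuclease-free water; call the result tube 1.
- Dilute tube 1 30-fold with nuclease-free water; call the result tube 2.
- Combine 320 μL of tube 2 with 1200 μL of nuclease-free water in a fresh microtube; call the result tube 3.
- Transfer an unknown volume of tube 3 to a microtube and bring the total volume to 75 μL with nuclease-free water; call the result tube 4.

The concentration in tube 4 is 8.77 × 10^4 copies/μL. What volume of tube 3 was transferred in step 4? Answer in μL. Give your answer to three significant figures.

25.0 μL

Step 1: 80 μL + 240 μL = 320 μL total → factor 320/80 = 4
Step 2: 30-fold → factor 30
Step 3: 320 μL + 1200 μL = 1520 μL total → factor 1520/320 = 4.75
Step 4: v brought to 75 μL → factor = 75 μL/v
Product of known-step factors = 570
Overall factor = 1.50 × 10^8 copies/μL / (8.77 × 10^4 copies/μL) = 1710.4
Step-4 factor = 1710.4 / 570 = 3.0007
v = 75 μL / 3.0007 = 25.0 μL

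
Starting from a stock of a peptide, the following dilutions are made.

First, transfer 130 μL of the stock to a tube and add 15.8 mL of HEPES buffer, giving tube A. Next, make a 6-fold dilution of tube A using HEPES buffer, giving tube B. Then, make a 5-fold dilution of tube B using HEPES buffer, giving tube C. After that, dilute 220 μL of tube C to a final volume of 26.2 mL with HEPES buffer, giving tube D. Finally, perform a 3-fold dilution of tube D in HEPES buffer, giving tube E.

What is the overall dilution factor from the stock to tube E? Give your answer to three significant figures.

Step 1: 130 μL + 15.8 mL = 15930 μL total → factor 15930/130 = 122.54
Step 2: 6-fold → factor 6
Step 3: 5-fold → factor 5
Step 4: 220 μL brought to 26.2 mL → factor 26200/220 = 119.09
Step 5: 3-fold → factor 3
Overall dilution factor = 122.54 × 6 × 5 × 119.09 × 3 = 1.3134 × 10^6

1.31 × 10^6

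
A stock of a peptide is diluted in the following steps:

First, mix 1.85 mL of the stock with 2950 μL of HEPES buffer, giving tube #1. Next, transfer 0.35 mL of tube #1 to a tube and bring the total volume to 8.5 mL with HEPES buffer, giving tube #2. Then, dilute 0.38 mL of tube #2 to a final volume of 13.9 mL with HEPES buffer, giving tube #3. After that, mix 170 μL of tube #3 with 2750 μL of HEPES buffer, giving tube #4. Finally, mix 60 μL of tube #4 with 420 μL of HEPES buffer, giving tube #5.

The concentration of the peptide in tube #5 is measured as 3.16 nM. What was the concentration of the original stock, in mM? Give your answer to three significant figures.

1.00 mM

Step 1: 1.85 mL + 2950 μL = 4.8 mL total → factor 4.8/1.85 = 2.5946
Step 2: 0.35 mL brought to 8.5 mL → factor 8.5/0.35 = 24.286
Step 3: 0.38 mL brought to 13.9 mL → factor 13.9/0.38 = 36.579
Step 4: 170 μL + 2750 μL = 2920 μL total → factor 2920/170 = 17.176
Step 5: 60 μL + 420 μL = 480 μL total → factor 480/60 = 8
Overall dilution factor = 2.5946 × 24.286 × 36.579 × 17.176 × 8 = 3.1672 × 10^5
Stock = 3.16 nM × 3.1672 × 10^5 = 1.001 × 10^6 nM = 1.00 mM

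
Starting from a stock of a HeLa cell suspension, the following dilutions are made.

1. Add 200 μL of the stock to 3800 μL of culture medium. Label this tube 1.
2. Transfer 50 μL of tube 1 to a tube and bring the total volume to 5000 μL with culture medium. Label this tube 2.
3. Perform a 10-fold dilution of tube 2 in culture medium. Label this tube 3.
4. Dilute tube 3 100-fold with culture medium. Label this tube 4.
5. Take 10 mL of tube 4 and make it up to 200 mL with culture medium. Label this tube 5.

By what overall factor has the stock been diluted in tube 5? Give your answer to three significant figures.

Step 1: 200 μL + 3800 μL = 4000 μL total → factor 4000/200 = 20
Step 2: 50 μL brought to 5000 μL → factor 5000/50 = 100
Step 3: 10-fold → factor 10
Step 4: 100-fold → factor 100
Step 5: 10 mL brought to 200 mL → factor 200/10 = 20
Overall dilution factor = 20 × 100 × 10 × 100 × 20 = 4 × 10^7

4.00 × 10^7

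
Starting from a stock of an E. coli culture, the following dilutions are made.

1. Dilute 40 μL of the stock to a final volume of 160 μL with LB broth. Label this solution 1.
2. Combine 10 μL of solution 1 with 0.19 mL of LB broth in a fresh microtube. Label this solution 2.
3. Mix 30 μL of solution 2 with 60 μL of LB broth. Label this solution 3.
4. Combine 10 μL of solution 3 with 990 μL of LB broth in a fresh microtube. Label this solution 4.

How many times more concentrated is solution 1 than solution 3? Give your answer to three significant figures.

60.0

Step 1: 40 μL brought to 160 μL → factor 160/40 = 4
Step 2: 10 μL + 0.19 mL = 200 μL total → factor 200/10 = 20
Step 3: 30 μL + 60 μL = 90 μL total → factor 90/30 = 3
Dilution factor to solution 1 = 4; to solution 3 = 240
[solution 1]/[solution 3] = (factor to solution 3)/(factor to solution 1) = 240/4 = 60.0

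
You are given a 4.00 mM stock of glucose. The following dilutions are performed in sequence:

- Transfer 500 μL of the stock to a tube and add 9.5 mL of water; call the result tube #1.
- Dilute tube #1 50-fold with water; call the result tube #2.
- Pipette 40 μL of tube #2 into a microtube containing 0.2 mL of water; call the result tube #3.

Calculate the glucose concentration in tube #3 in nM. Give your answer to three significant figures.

Step 1: 500 μL + 9.5 mL = 10000 μL total → factor 10000/500 = 20
Step 2: 50-fold → factor 50
Step 3: 40 μL + 0.2 mL = 240 μL total → factor 240/40 = 6
Dilution factor through tube #3 = 20 × 50 × 6 = 6000
[tube #3] = 4.00 mM / 6000 = 0.0006667 mM = 667 nM

667 nM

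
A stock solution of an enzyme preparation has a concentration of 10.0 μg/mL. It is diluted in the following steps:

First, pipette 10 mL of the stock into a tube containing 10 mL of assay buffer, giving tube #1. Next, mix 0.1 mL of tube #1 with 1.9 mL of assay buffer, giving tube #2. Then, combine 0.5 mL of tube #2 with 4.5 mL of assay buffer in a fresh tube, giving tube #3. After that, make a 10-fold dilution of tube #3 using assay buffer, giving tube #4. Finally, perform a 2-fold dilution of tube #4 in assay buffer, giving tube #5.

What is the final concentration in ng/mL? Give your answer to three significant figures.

Step 1: 10 mL + 10 mL = 20 mL total → factor 20/10 = 2
Step 2: 0.1 mL + 1.9 mL = 2 mL total → factor 2/0.1 = 20
Step 3: 0.5 mL + 4.5 mL = 5 mL total → factor 5/0.5 = 10
Step 4: 10-fold → factor 10
Step 5: 2-fold → factor 2
Overall dilution factor = 2 × 20 × 10 × 10 × 2 = 8000
Final = 10.0 μg/mL / 8000 = 0.001250 μg/mL = 1.25 ng/mL

1.25 ng/mL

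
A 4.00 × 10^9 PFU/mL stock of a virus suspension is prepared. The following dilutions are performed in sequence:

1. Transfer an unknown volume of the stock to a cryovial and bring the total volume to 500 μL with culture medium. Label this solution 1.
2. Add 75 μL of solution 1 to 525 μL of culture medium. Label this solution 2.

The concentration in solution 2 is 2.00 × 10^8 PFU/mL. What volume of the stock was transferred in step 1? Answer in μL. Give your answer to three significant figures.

200 μL

Step 1: v brought to 500 μL → factor = 500 μL/v
Step 2: 75 μL + 525 μL = 600 μL total → factor 600/75 = 8
Product of known-step factors = 8
Overall factor = 4.00 × 10^9 PFU/mL / (2.00 × 10^8 PFU/mL) = 20
Step-1 factor = 20 / 8 = 2.5
v = 500 μL / 2.5 = 200 μL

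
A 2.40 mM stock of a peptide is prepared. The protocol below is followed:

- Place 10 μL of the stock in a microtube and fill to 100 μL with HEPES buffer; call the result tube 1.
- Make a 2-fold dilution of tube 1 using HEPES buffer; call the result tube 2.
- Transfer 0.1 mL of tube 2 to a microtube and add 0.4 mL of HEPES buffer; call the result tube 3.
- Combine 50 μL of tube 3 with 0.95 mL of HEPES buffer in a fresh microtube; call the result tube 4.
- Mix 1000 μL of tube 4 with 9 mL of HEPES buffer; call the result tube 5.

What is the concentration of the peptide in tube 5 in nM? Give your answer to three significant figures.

Step 1: 10 μL brought to 100 μL → factor 100/10 = 10
Step 2: 2-fold → factor 2
Step 3: 0.1 mL + 0.4 mL = 0.5 mL total → factor 0.5/0.1 = 5
Step 4: 50 μL + 0.95 mL = 1000 μL total → factor 1000/50 = 20
Step 5: 1000 μL + 9 mL = 10000 μL total → factor 10000/1000 = 10
Overall dilution factor = 10 × 2 × 5 × 20 × 10 = 20000
Final = 2.40 mM / 20000 = 0.0001200 mM = 120 nM

120 nM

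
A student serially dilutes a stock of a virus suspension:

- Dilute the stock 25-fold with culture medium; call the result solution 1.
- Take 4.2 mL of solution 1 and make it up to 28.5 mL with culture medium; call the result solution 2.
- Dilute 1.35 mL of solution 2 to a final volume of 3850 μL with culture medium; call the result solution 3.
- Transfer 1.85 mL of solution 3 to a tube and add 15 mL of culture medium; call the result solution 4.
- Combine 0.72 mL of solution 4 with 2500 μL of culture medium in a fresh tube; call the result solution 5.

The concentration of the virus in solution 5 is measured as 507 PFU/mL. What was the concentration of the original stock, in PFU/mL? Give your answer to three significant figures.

9.99 × 10^6 PFU/mL

Step 1: 25-fold → factor 25
Step 2: 4.2 mL brought to 28.5 mL → factor 28.5/4.2 = 6.7857
Step 3: 1.35 mL brought to 3850 μL → factor 3.85/1.35 = 2.8519
Step 4: 1.85 mL + 15 mL = 16.85 mL total → factor 16.85/1.85 = 9.1081
Step 5: 0.72 mL + 2500 μL = 3.22 mL total → factor 3.22/0.72 = 4.4722
Overall dilution factor = 25 × 6.7857 × 2.8519 × 9.1081 × 4.4722 = 19707
Stock = 507 PFU/mL × 19707 = 9.99 × 10^6 PFU/mL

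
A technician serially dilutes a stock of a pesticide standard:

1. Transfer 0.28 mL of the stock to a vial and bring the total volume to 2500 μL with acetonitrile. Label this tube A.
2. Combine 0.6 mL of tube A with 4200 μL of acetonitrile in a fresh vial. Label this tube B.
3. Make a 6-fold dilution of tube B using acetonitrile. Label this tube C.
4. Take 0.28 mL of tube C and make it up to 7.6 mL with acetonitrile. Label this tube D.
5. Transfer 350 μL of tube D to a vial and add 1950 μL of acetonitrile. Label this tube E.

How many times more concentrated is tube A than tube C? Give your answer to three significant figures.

48.0

Step 1: 0.28 mL brought to 2500 μL → factor 2.5/0.28 = 8.9286
Step 2: 0.6 mL + 4200 μL = 4.8 mL total → factor 4.8/0.6 = 8
Step 3: 6-fold → factor 6
Dilution factor to tube A = 8.9286; to tube C = 428.57
[tube A]/[tube C] = (factor to tube C)/(factor to tube A) = 428.57/8.9286 = 48.0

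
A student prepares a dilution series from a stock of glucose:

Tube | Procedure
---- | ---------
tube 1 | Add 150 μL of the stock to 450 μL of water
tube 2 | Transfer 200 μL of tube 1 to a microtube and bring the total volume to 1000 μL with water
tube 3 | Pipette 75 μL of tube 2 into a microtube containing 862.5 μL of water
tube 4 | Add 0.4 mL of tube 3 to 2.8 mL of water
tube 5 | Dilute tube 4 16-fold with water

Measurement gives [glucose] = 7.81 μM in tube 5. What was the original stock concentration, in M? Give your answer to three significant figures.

Step 1: 150 μL + 450 μL = 600 μL total → factor 600/150 = 4
Step 2: 200 μL brought to 1000 μL → factor 1000/200 = 5
Step 3: 75 μL + 862.5 μL = 937.5 μL total → factor 937.5/75 = 12.5
Step 4: 0.4 mL + 2.8 mL = 3.2 mL total → factor 3.2/0.4 = 8
Step 5: 16-fold → factor 16
Overall dilution factor = 4 × 5 × 12.5 × 8 × 16 = 32000
Stock = 7.81 μM × 32000 = 2.499 × 10^5 μM = 0.250 M

0.250 M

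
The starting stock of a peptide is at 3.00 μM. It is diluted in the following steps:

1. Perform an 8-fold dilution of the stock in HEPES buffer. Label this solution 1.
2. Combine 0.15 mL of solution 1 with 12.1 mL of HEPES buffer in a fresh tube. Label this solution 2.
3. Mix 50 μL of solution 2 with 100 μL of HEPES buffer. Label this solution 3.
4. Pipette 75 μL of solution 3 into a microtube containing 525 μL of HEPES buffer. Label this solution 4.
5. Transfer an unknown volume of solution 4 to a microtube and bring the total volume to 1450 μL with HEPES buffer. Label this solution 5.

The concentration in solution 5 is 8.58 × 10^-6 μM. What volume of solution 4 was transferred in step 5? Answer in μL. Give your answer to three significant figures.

Step 1: 8-fold → factor 8
Step 2: 0.15 mL + 12.1 mL = 12.25 mL total → factor 12.25/0.15 = 81.667
Step 3: 50 μL + 100 μL = 150 μL total → factor 150/50 = 3
Step 4: 75 μL + 525 μL = 600 μL total → factor 600/75 = 8
Step 5: v brought to 1450 μL → factor = 1450 μL/v
Product of known-step factors = 15680
Overall factor = 3.00 μM / (8.58 × 10^-6 μM) = 3.4965 × 10^5
Step-5 factor = 3.4965 × 10^5 / 15680 = 22.299
v = 1450 μL / 22.299 = 65.0 μL

65.0 μL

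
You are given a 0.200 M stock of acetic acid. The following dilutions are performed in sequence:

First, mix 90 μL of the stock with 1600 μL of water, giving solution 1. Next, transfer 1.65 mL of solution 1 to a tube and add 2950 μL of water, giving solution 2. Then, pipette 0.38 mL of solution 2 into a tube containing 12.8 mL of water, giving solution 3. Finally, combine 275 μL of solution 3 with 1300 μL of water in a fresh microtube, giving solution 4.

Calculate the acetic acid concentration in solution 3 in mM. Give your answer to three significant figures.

0.110 mM

Step 1: 90 μL + 1600 μL = 1690 μL total → factor 1690/90 = 18.778
Step 2: 1.65 mL + 2950 μL = 4.6 mL total → factor 4.6/1.65 = 2.7879
Step 3: 0.38 mL + 12.8 mL = 13.18 mL total → factor 13.18/0.38 = 34.684
Dilution factor through solution 3 = 18.778 × 2.7879 × 34.684 = 1815.7
[solution 3] = 0.200 M / 1815.7 = 0.0001101 M = 0.110 mM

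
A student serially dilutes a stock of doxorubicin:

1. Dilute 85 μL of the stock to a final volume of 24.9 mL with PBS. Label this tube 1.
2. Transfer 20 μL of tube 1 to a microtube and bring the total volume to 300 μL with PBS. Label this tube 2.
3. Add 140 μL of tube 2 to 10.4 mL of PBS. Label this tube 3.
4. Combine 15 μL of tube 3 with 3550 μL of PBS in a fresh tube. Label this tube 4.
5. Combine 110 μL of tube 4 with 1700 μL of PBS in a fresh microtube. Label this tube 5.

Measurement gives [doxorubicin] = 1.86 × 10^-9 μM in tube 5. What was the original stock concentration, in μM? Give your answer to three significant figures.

2.41 μM

Step 1: 85 μL brought to 24.9 mL → factor 24900/85 = 292.94
Step 2: 20 μL brought to 300 μL → factor 300/20 = 15
Step 3: 140 μL + 10.4 mL = 10540 μL total → factor 10540/140 = 75.286
Step 4: 15 μL + 3550 μL = 3565 μL total → factor 3565/15 = 237.67
Step 5: 110 μL + 1700 μL = 1810 μL total → factor 1810/110 = 16.455
Overall dilution factor = 292.94 × 15 × 75.286 × 237.67 × 16.455 = 1.2937 × 10^9
Stock = 1.86 × 10^-9 μM × 1.2937 × 10^9 = 2.41 μM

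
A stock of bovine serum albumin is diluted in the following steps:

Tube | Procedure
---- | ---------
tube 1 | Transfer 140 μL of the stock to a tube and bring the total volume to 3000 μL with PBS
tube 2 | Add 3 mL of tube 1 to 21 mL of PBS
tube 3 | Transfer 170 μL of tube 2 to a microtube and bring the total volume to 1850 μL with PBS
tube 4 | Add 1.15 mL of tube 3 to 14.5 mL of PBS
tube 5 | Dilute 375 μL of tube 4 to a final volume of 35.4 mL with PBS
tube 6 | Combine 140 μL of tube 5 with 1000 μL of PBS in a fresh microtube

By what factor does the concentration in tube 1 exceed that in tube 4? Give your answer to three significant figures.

1.18 × 10^3

Step 1: 140 μL brought to 3000 μL → factor 3000/140 = 21.429
Step 2: 3 mL + 21 mL = 24 mL total → factor 24/3 = 8
Step 3: 170 μL brought to 1850 μL → factor 1850/170 = 10.882
Step 4: 1.15 mL + 14.5 mL = 15.65 mL total → factor 15.65/1.15 = 13.609
Dilution factor to tube 1 = 21.429; to tube 4 = 25388
[tube 1]/[tube 4] = (factor to tube 4)/(factor to tube 1) = 25388/21.429 = 1.18 × 10^3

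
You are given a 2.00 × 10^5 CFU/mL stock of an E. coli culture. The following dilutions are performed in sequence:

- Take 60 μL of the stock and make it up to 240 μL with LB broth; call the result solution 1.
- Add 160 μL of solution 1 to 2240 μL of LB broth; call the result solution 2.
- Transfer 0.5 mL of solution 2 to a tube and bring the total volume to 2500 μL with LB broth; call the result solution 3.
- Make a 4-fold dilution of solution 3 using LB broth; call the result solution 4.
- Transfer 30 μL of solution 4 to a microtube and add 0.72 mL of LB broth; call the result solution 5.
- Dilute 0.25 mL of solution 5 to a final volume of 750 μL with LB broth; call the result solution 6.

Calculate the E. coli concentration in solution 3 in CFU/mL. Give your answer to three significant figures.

667 CFU/mL

Step 1: 60 μL brought to 240 μL → factor 240/60 = 4
Step 2: 160 μL + 2240 μL = 2400 μL total → factor 2400/160 = 15
Step 3: 0.5 mL brought to 2500 μL → factor 2.5/0.5 = 5
Dilution factor through solution 3 = 4 × 15 × 5 = 300
[solution 3] = 2.00 × 10^5 CFU/mL / 300 = 667 CFU/mL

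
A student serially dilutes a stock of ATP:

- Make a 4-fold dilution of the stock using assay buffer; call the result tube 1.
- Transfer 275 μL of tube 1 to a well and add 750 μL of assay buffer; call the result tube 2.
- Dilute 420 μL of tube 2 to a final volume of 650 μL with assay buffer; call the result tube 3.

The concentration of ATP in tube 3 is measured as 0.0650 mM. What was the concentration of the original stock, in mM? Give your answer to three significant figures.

Step 1: 4-fold → factor 4
Step 2: 275 μL + 750 μL = 1025 μL total → factor 1025/275 = 3.7273
Step 3: 420 μL brought to 650 μL → factor 650/420 = 1.5476
Overall dilution factor = 4 × 3.7273 × 1.5476 = 23.074
Stock = 0.0650 mM × 23.074 = 1.50 mM

1.50 mM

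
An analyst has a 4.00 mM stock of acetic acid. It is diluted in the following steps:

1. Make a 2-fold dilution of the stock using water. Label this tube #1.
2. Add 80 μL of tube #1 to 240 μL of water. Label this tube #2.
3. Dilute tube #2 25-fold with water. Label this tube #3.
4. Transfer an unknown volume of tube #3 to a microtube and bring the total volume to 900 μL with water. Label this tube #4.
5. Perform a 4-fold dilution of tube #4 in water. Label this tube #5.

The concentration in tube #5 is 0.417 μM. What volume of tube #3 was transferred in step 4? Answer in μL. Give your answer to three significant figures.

75.1 μL

Step 1: 2-fold → factor 2
Step 2: 80 μL + 240 μL = 320 μL total → factor 320/80 = 4
Step 3: 25-fold → factor 25
Step 4: v brought to 900 μL → factor = 900 μL/v
Step 5: 4-fold → factor 4
Product of known-step factors = 800
Overall factor = 4.00 mM / (0.417 μM) = 9592.3
Step-4 factor = 9592.3 / 800 = 11.99
v = 900 μL / 11.99 = 75.1 μL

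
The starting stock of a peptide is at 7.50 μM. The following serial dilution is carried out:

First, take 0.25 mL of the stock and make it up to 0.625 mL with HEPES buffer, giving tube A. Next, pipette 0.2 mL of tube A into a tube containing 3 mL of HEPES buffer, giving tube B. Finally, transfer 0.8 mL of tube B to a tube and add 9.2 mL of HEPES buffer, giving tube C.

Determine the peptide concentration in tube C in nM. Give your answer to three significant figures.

Step 1: 0.25 mL brought to 0.625 mL → factor 0.625/0.25 = 2.5
Step 2: 0.2 mL + 3 mL = 3.2 mL total → factor 3.2/0.2 = 16
Step 3: 0.8 mL + 9.2 mL = 10 mL total → factor 10/0.8 = 12.5
Overall dilution factor = 2.5 × 16 × 12.5 = 500
Final = 7.50 μM / 500 = 0.01500 μM = 15.0 nM

15.0 nM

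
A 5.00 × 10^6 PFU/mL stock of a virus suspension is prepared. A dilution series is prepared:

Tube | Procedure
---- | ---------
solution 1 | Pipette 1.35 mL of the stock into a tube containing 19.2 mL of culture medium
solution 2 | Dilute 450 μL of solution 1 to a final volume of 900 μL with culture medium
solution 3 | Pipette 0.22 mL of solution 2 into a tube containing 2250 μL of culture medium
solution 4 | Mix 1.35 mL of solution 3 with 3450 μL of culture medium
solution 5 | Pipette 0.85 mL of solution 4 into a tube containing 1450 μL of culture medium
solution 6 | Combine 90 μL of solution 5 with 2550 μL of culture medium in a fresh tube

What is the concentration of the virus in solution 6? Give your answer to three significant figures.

Step 1: 1.35 mL + 19.2 mL = 20.55 mL total → factor 20.55/1.35 = 15.222
Step 2: 450 μL brought to 900 μL → factor 900/450 = 2
Step 3: 0.22 mL + 2250 μL = 2.47 mL total → factor 2.47/0.22 = 11.227
Step 4: 1.35 mL + 3450 μL = 4.8 mL total → factor 4.8/1.35 = 3.5556
Step 5: 0.85 mL + 1450 μL = 2.3 mL total → factor 2.3/0.85 = 2.7059
Step 6: 90 μL + 2550 μL = 2640 μL total → factor 2640/90 = 29.333
Overall dilution factor = 15.222 × 2 × 11.227 × 3.5556 × 2.7059 × 29.333 = 96463
Final = 5.00 × 10^6 PFU/mL / 96463 = 51.8 PFU/mL

51.8 PFU/mL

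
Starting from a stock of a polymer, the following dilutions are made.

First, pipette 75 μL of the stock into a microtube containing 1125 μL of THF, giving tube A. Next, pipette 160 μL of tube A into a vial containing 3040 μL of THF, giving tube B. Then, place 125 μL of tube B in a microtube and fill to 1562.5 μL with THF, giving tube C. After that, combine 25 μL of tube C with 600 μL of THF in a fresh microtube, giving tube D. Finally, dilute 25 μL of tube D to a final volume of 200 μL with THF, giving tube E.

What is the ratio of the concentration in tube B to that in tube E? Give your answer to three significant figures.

2.50 × 10^3

Step 1: 75 μL + 1125 μL = 1200 μL total → factor 1200/75 = 16
Step 2: 160 μL + 3040 μL = 3200 μL total → factor 3200/160 = 20
Step 3: 125 μL brought to 1562.5 μL → factor 1562.5/125 = 12.5
Step 4: 25 μL + 600 μL = 625 μL total → factor 625/25 = 25
Step 5: 25 μL brought to 200 μL → factor 200/25 = 8
Dilution factor to tube B = 320; to tube E = 8 × 10^5
[tube B]/[tube E] = (factor to tube E)/(factor to tube B) = 8 × 10^5/320 = 2.50 × 10^3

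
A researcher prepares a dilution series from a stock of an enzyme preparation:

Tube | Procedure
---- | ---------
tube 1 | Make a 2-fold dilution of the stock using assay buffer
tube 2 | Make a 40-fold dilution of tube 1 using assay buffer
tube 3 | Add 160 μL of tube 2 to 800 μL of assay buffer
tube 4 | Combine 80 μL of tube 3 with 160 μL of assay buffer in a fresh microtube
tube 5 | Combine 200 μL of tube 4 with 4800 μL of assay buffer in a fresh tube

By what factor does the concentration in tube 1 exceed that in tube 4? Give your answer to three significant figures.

720

Step 1: 2-fold → factor 2
Step 2: 40-fold → factor 40
Step 3: 160 μL + 800 μL = 960 μL total → factor 960/160 = 6
Step 4: 80 μL + 160 μL = 240 μL total → factor 240/80 = 3
Dilution factor to tube 1 = 2; to tube 4 = 1440
[tube 1]/[tube 4] = (factor to tube 4)/(factor to tube 1) = 1440/2 = 720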